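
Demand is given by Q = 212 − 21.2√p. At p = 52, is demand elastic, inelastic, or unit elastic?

elastic

At p = 52, Q = 59.1246.
dQ/dp = −21.2/(2√p) = −21.2/(2·7.2111).
Point elasticity E = (dQ/dp)·(p/Q) = -1.47 × 52/59.1246 ≈ -1.293.
|E| ≈ 1.293 > 1, so demand is elastic.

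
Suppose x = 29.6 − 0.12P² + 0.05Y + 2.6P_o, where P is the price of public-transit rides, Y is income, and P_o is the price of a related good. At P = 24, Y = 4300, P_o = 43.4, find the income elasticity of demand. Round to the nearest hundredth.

First evaluate x: 29.6 − 0.12(24)² + 0.05(4300) + 2.6(43.4) = 29.6 − 69.12 + 215 + 112.84 = 288.32.
∂x/∂Y = +0.05, so E_I = 0.05·(4300/288.32) ≈ 0.75.
E_I ∈ (0,1): normal good (necessity).

0.75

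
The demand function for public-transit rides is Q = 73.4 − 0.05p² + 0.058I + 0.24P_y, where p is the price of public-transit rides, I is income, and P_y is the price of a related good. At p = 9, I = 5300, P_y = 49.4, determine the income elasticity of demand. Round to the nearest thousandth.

0.791

Q = 73.4 − 0.05(9)² + 0.058(5300) + 0.24(49.4) = 73.4 − 4.05 + 307.4 + 11.856 = 388.606.
∂Q/∂I = +0.058, so E_I = 0.058·(5300/388.606) ≈ 0.791.
E_I ∈ (0,1): normal good (necessity).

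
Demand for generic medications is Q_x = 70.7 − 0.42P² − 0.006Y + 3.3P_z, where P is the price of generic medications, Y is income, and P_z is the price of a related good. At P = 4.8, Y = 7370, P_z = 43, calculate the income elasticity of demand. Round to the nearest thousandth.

-0.279

Substituting, Q_x = 70.7 − 0.42(4.8)² − 0.006(7370) + 3.3(43) = 70.7 − 9.6768 − 44.22 + 141.9 = 158.7032.
∂Q_x/∂Y = −0.006, so E_I = -0.006·(7370/158.7032) ≈ -0.279.
E_I < 0: inferior good.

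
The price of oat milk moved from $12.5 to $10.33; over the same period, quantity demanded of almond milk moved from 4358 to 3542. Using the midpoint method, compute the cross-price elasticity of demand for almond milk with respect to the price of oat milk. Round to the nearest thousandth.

1.087

%ΔQ_x = (3542 − 4358)/[(4358+3542)/2] = -816/3950 ≈ -0.2066.
%ΔP_y = (10.33 − 12.5)/[(12.5+10.33)/2] ≈ -0.1901.
E_xy = -0.2066/-0.1901 ≈ 1.087.
E_xy > 0, so almond milk and oat milk are substitutes.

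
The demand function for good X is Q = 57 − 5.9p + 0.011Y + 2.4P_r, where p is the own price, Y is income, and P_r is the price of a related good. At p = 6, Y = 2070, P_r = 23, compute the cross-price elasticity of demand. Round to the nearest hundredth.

Q = 57 − 5.9(6) + 0.011(2070) + 2.4(23) = 57 − 35.4 + 22.77 + 55.2 = 99.57.
∂Q/∂P_r = +2.4, so E_xy = 2.4·(23/99.57) ≈ 0.55.
E_xy > 0: the goods are substitutes.

0.55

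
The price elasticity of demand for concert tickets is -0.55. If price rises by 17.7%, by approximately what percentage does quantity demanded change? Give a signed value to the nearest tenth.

%ΔQ ≈ E × %ΔP = (-0.55) × (17.7%) ≈ -9.7%.

-9.7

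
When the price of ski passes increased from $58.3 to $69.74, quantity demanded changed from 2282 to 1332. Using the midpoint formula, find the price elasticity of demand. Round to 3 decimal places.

-2.942

%Δq = (1332 − 2282)/[(2282 + 1332)/2] = -950/1807 ≈ -0.5257.
%ΔP = (69.74 − 58.3)/[(58.3 + 69.74)/2] = 11.44/64.02 ≈ 0.1787.
Arc elasticity E = %Δq/%ΔP ≈ -0.5257/0.1787 ≈ -2.942.
|E| > 1: demand is elastic over this range.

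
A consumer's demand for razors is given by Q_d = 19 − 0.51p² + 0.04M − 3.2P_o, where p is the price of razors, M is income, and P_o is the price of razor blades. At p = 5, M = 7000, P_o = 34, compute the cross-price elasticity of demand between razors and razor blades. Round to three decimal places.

-0.613

Q_d = 19 − 0.51(5)² + 0.04(7000) − 3.2(34) = 19 − 12.75 + 280 − 108.8 = 177.45.
∂Q_d/∂P_o = −3.2, so E_xy = -3.2·(34/177.45) ≈ -0.613.
E_xy < 0: the goods are complements.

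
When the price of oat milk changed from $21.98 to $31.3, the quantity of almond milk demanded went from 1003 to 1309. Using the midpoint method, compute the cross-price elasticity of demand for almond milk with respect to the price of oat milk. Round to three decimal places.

%ΔQ_x = (1309 − 1003)/[(1003+1309)/2] = 306/1156 ≈ 0.2647.
%ΔP_y = (31.3 − 21.98)/[(21.98+31.3)/2] ≈ 0.3498.
E_xy = 0.2647/0.3498 ≈ 0.757.
E_xy > 0, so almond milk and oat milk are substitutes.

0.757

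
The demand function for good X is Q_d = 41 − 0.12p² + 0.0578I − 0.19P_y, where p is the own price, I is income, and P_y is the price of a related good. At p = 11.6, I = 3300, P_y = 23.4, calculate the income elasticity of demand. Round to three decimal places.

0.903

Evaluating quantity at (p, I, P_y) gives Q_d = 41 − 0.12(11.6)² + 0.0578(3300) − 0.19(23.4) = 41 − 16.1472 + 190.74 − 4.446 = 211.1468.
∂Q_d/∂I = +0.0578, so E_I = 0.0578·(3300/211.1468) ≈ 0.903.
E_I ∈ (0,1): normal good (necessity).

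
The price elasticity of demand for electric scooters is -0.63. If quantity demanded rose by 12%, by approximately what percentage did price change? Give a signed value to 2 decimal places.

-19.05

%ΔQ ≈ E × %ΔP ⇒ %ΔP = %ΔQ / E = (12%)/(-0.63) ≈ -19.05%.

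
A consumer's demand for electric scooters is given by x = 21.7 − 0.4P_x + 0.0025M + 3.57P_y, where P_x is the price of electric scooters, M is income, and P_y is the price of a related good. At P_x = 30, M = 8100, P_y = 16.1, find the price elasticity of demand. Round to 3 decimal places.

Evaluating quantity at (P_x, M, P_y) gives x = 21.7 − 0.4(30) + 0.0025(8100) + 3.57(16.1) = 21.7 − 12 + 20.25 + 57.477 = 87.427.
∂x/∂P_x = −0.4, so E_p = (−0.4)·(30/87.427) ≈ -0.137.
|E_p| < 1: demand is inelastic.

-0.137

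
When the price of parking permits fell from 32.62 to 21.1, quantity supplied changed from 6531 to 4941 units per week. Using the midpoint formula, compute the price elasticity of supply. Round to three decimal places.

%ΔQ = (4941 − 6531)/[(6531 + 4941)/2] = -1590/5736 ≈ -0.2772.
%ΔP = (21.1 − 32.62)/[(32.62 + 21.1)/2] = -11.52/26.86 ≈ -0.4289.
Arc elasticity E = %ΔQ/%ΔP ≈ -0.2772/-0.4289 ≈ 0.646.
|E| < 1: supply is inelastic over this range.

0.646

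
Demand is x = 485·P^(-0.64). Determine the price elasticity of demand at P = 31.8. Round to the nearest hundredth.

-0.64

For a Cobb–Douglas (constant-elasticity) form x = A·P^α·…, the elasticity with respect to P equals the exponent α at every point.
Here the exponent on P is -0.64, so the price elasticity of demand is -0.64.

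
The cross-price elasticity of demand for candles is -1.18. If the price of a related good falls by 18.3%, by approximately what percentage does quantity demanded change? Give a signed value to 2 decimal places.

21.59

%ΔQ ≈ E × %ΔP_y = (-1.18) × (-18.3%) ≈ 21.59%.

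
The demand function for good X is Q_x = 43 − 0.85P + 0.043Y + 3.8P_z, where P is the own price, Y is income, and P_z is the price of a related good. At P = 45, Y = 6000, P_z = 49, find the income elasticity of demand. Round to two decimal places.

At the given point, Q_x = 43 − 0.85(45) + 0.043(6000) + 3.8(49) = 43 − 38.25 + 258 + 186.2 = 448.95.
∂Q_x/∂Y = +0.043, so E_I = 0.043·(6000/448.95) ≈ 0.57.
E_I ∈ (0,1): normal good (necessity).

0.57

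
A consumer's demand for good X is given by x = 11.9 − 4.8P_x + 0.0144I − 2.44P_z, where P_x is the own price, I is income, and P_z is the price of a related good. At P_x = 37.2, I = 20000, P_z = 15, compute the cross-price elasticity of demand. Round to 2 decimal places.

-0.43

x = 11.9 − 4.8(37.2) + 0.0144(20000) − 2.44(15) = 11.9 − 178.56 + 288 − 36.6 = 84.74.
∂x/∂P_z = −2.44, so E_xy = -2.44·(15/84.74) ≈ -0.43.
E_xy < 0: the goods are complements.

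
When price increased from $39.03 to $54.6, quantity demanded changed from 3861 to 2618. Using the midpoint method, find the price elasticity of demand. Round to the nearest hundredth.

%ΔQ = (2618 − 3861)/[(3861 + 2618)/2] = -1243/3239.5 ≈ -0.3837.
%ΔP = (54.6 − 39.03)/[(39.03 + 54.6)/2] = 15.57/46.815 ≈ 0.3326.
Arc elasticity E = %ΔQ/%ΔP ≈ -0.3837/0.3326 ≈ -1.15.
|E| > 1: demand is elastic over this range.

-1.15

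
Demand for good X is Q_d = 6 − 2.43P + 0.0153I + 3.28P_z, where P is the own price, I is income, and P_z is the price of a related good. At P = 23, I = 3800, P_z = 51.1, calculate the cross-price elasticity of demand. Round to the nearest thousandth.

At the given point, Q_d = 6 − 2.43(23) + 0.0153(3800) + 3.28(51.1) = 6 − 55.89 + 58.14 + 167.608 = 175.858.
∂Q_d/∂P_z = +3.28, so E_xy = 3.28·(51.1/175.858) ≈ 0.953.
E_xy > 0: the goods are substitutes.

0.953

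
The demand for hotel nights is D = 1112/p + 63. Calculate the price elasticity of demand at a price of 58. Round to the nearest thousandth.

-0.233

At p = 58, D = 82.1724.
dD/dp = −1112/p² = −0.3306.
Point elasticity E = (dD/dp)·(p/D) = -0.3306 × 58/82.1724 ≈ -0.233.
|E| < 1, so demand is inelastic at this price.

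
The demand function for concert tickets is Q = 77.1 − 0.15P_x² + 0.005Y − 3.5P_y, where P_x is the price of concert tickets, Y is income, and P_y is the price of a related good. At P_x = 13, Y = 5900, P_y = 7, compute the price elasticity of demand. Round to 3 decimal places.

Q = 77.1 − 0.15(13)² + 0.005(5900) − 3.5(7) = 77.1 − 25.35 + 29.5 − 24.5 = 56.75.
∂Q/∂P_x = −2·0.15·P_x = -3.9, so E_p = -3.9·(13/56.75) ≈ -0.893.
|E_p| < 1: demand is inelastic.

-0.893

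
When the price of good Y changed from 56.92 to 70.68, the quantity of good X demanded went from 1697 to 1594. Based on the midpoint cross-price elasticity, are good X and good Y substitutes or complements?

%ΔQ_x = (1594 − 1697)/[(1697+1594)/2] = -103/1645.5 ≈ -0.0626.
%ΔP_y = (70.68 − 56.92)/[(56.92+70.68)/2] ≈ 0.2157.
E_xy = -0.0626/0.2157 ≈ -0.290.
E_xy < 0, so the goods are complements.

complements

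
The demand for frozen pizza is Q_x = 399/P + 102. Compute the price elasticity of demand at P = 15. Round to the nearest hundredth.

At P = 15, Q_x = 128.6.
dQ_x/dP = −399/P² = −1.7733.
Point elasticity E = (dQ_x/dP)·(P/Q_x) = -1.7733 × 15/128.6 ≈ -0.21.
|E| < 1, so demand is inelastic at this price.

-0.21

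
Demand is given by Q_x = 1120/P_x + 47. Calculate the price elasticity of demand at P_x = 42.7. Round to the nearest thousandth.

-0.358

At P_x = 42.7, Q_x = 73.2295.
dQ_x/dP_x = −1120/P_x² = −0.6143.
Point elasticity E = (dQ_x/dP_x)·(P_x/Q_x) = -0.6143 × 42.7/73.2295 ≈ -0.358.
|E| < 1, so demand is inelastic at this price.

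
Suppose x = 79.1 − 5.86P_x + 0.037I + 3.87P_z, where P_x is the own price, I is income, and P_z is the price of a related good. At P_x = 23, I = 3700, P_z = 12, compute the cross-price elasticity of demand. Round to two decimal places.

0.36

At the given point, x = 79.1 − 5.86(23) + 0.037(3700) + 3.87(12) = 79.1 − 134.78 + 136.9 + 46.44 = 127.66.
∂x/∂P_z = +3.87, so E_xy = 3.87·(12/127.66) ≈ 0.36.
E_xy > 0: the goods are substitutes.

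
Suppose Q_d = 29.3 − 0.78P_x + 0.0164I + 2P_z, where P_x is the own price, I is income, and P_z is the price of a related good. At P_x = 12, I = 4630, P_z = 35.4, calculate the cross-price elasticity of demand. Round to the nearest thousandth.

Q_d = 29.3 − 0.78(12) + 0.0164(4630) + 2(35.4) = 29.3 − 9.36 + 75.932 + 70.8 = 166.672.
∂Q_d/∂P_z = +2, so E_xy = 2·(35.4/166.672) ≈ 0.425.
E_xy > 0: the goods are substitutes.

0.425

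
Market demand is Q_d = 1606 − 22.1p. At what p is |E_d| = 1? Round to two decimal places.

36.33

For linear demand Q_d = a − bp, E = −bp/(a − bp). |E| = 1 ⇒ bp = a − bp ⇒ p = a/(2b).
p = 1606/(2·22.1) ≈ 36.33.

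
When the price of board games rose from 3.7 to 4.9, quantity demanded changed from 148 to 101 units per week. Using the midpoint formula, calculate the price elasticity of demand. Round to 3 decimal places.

%ΔQ = (101 − 148)/[(148 + 101)/2] = -47/124.5 ≈ -0.3775.
%ΔP = (4.9 − 3.7)/[(3.7 + 4.9)/2] = 1.2/4.3 ≈ 0.2791.
Arc elasticity E = %ΔQ/%ΔP ≈ -0.3775/0.2791 ≈ -1.353.
|E| > 1: demand is elastic over this range.

-1.353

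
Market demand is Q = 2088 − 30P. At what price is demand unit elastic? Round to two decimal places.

34.80

For linear demand Q = a − bP, E = −bP/(a − bP). |E| = 1 ⇒ bP = a − bP ⇒ P = a/(2b).
P = 2088/(2·30) = 34.80.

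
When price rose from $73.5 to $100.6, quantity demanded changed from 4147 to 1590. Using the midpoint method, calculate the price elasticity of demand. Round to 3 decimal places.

%ΔQ = (1590 − 4147)/[(4147 + 1590)/2] = -2557/2868.5 ≈ -0.8914.
%Δp = (100.6 − 73.5)/[(73.5 + 100.6)/2] = 27.1/87.05 ≈ 0.3113.
Arc elasticity E = %ΔQ/%Δp ≈ -0.8914/0.3113 ≈ -2.863.
|E| > 1: demand is elastic over this range.

-2.863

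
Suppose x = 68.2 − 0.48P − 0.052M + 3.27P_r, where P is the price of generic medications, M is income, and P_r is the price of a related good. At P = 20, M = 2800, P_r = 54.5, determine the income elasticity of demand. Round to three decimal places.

First evaluate x: 68.2 − 0.48(20) − 0.052(2800) + 3.27(54.5) = 68.2 − 9.6 − 145.6 + 178.215 = 91.215.
∂x/∂M = −0.052, so E_I = -0.052·(2800/91.215) ≈ -1.596.
E_I < 0: inferior good.

-1.596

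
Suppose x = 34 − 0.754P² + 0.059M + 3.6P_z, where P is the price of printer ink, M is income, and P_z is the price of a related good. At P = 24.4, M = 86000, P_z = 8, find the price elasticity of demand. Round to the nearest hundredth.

Evaluating quantity at (P, M, P_z) gives x = 34 − 0.754(24.4)² + 0.059(86000) + 3.6(8) = 34 − 448.9014 + 5074 + 28.8 = 4687.8986.
∂x/∂P = −2·0.754·P = -36.7952, so E_p = -36.7952·(24.4/4687.8986) ≈ -0.19.
|E_p| < 1: demand is inelastic.

-0.19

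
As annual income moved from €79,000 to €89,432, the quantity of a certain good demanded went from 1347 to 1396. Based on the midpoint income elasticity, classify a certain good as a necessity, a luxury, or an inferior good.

%ΔQ = (1396 − 1347)/[(1347+1396)/2] = 49/1371.5 ≈ 0.0357.
%ΔY = (89,432 − 79,000)/[(79,000+89,432)/2] = 10432/84216 ≈ 0.1239.
E_I = %ΔQ/%ΔY ≈ 0.288.
E_I ∈ (0,1): normal good (necessity).

necessity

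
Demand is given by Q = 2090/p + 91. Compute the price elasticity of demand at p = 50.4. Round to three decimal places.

-0.313

At p = 50.4, Q = 132.4683.
dQ/dp = −2090/p² = −0.8228.
Point elasticity E = (dQ/dp)·(p/Q) = -0.8228 × 50.4/132.4683 ≈ -0.313.
|E| < 1, so demand is inelastic at this price.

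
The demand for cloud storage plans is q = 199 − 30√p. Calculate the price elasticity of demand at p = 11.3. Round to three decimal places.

At p = 11.3, q = 98.1536.
dq/dp = −30/(2√p) = −30/(2·3.3615).
Point elasticity E = (dq/dp)·(p/q) = -4.4622 × 11.3/98.1536 ≈ -0.514.
|E| < 1, so demand is inelastic at this price.

-0.514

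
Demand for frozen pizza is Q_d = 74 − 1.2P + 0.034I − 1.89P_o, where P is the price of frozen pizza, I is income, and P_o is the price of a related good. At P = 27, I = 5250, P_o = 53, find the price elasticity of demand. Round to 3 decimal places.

Substituting, Q_d = 74 − 1.2(27) + 0.034(5250) − 1.89(53) = 74 − 32.4 + 178.5 − 100.17 = 119.93.
∂Q_d/∂P = −1.2, so E_p = (−1.2)·(27/119.93) ≈ -0.270.
|E_p| < 1: demand is inelastic.

-0.270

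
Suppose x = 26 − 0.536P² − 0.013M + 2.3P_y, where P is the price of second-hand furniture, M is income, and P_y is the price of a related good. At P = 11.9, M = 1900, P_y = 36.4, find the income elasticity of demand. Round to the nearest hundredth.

-2.71

At the given point, x = 26 − 0.536(11.9)² − 0.013(1900) + 2.3(36.4) = 26 − 75.903 − 24.7 + 83.72 = 9.117.
∂x/∂M = −0.013, so E_I = -0.013·(1900/9.117) ≈ -2.71.
E_I < 0: inferior good.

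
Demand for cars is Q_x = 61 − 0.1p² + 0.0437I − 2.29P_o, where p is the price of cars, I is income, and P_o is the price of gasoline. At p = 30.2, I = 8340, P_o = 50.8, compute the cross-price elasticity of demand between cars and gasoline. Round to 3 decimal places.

-0.534

First evaluate Q_x: 61 − 0.1(30.2)² + 0.0437(8340) − 2.29(50.8) = 61 − 91.204 + 364.458 − 116.332 = 217.922.
∂Q_x/∂P_o = −2.29, so E_xy = -2.29·(50.8/217.922) ≈ -0.534.
E_xy < 0: the goods are complements.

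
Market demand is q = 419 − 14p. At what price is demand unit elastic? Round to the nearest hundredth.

14.96

For linear demand q = a − bp, E = −bp/(a − bp). |E| = 1 ⇒ bp = a − bp ⇒ p = a/(2b).
p = 419/(2·14) ≈ 14.96.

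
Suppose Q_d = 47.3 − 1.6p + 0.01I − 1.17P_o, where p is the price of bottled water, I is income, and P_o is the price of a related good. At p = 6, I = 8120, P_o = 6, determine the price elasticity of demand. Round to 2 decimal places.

-0.09

Evaluating quantity at (p, I, P_o) gives Q_d = 47.3 − 1.6(6) + 0.01(8120) − 1.17(6) = 47.3 − 9.6 + 81.2 − 7.02 = 111.88.
∂Q_d/∂p = −1.6, so E_p = (−1.6)·(6/111.88) ≈ -0.09.
|E_p| < 1: demand is inelastic.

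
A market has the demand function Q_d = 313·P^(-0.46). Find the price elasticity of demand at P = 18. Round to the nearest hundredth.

For a Cobb–Douglas (constant-elasticity) form Q_d = A·P^α·…, the elasticity with respect to P equals the exponent α at every point.
Here the exponent on P is -0.46, so the price elasticity of demand is -0.46.

-0.46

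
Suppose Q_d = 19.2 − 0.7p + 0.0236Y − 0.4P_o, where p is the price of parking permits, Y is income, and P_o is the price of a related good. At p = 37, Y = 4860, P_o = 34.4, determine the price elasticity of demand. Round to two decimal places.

-0.27

At the given point, Q_d = 19.2 − 0.7(37) + 0.0236(4860) − 0.4(34.4) = 19.2 − 25.9 + 114.696 − 13.76 = 94.236.
∂Q_d/∂p = −0.7, so E_p = (−0.7)·(37/94.236) ≈ -0.27.
|E_p| < 1: demand is inelastic.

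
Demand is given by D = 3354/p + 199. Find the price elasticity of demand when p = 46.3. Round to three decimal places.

At p = 46.3, D = 271.4406.
dD/dp = −3354/p² = −1.5646.
Point elasticity E = (dD/dp)·(p/D) = -1.5646 × 46.3/271.4406 ≈ -0.267.
|E| < 1, so demand is inelastic at this price.

-0.267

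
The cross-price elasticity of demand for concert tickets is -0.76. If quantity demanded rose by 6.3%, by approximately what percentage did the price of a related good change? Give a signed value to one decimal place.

-8.3

%ΔQ ≈ E × %ΔP_y ⇒ %ΔP_y = %ΔQ / E = (6.3%)/(-0.76) ≈ -8.3%.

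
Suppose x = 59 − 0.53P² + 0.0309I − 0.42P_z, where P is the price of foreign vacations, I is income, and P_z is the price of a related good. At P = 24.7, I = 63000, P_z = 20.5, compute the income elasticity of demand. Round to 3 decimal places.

At the given point, x = 59 − 0.53(24.7)² + 0.0309(63000) − 0.42(20.5) = 59 − 323.3477 + 1946.7 − 8.61 = 1673.7423.
∂x/∂I = +0.0309, so E_I = 0.0309·(63000/1673.7423) ≈ 1.163.
E_I > 1: normal good (luxury).

1.163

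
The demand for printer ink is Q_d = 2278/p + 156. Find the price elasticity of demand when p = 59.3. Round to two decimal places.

-0.20

At p = 59.3, Q_d = 194.4148.
dQ_d/dp = −2278/p² = −0.6478.
Point elasticity E = (dQ_d/dp)·(p/Q_d) = -0.6478 × 59.3/194.4148 ≈ -0.20.
|E| < 1, so demand is inelastic at this price.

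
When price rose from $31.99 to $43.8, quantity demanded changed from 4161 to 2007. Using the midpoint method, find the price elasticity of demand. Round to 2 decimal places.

-2.24

%ΔQ = (2007 − 4161)/[(4161 + 2007)/2] = -2154/3084 ≈ -0.6984.
%ΔP = (43.8 − 31.99)/[(31.99 + 43.8)/2] = 11.81/37.895 ≈ 0.3117.
Arc elasticity E = %ΔQ/%ΔP ≈ -0.6984/0.3117 ≈ -2.24.
|E| > 1: demand is elastic over this range.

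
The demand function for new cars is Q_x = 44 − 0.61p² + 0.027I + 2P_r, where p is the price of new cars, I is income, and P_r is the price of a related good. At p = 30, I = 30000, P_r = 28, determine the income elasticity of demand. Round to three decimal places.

First evaluate Q_x: 44 − 0.61(30)² + 0.027(30000) + 2(28) = 44 − 549 + 810 + 56 = 361.
∂Q_x/∂I = +0.027, so E_I = 0.027·(30000/361) ≈ 2.244.
E_I > 1: normal good (luxury).

2.244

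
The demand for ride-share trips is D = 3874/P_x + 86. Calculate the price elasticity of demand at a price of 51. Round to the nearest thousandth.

-0.469

At P_x = 51, D = 161.9608.
dD/dP_x = −3874/P_x² = −1.4894.
Point elasticity E = (dD/dP_x)·(P_x/D) = -1.4894 × 51/161.9608 ≈ -0.469.
|E| < 1, so demand is inelastic at this price.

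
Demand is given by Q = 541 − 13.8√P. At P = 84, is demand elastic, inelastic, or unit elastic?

inelastic

At P = 84, Q = 414.5209.
dQ/dP = −13.8/(2√P) = −13.8/(2·9.1652).
Point elasticity E = (dQ/dP)·(P/Q) = -0.7529 × 84/414.5209 ≈ -0.153.
|E| ≈ 0.153 < 1, so demand is inelastic.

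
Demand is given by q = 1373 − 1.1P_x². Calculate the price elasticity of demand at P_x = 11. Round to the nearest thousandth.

At P_x = 11, q = 1239.9.
dq/dP_x = −2·1.1·P_x = −24.2.
Point elasticity E = (dq/dP_x)·(P_x/q) = -24.2 × 11/1239.9 ≈ -0.215.
|E| < 1, so demand is inelastic at this price.

-0.215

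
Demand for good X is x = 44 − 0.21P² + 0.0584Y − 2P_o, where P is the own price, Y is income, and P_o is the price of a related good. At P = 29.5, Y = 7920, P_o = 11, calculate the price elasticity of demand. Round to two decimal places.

-1.21

At the given point, x = 44 − 0.21(29.5)² + 0.0584(7920) − 2(11) = 44 − 182.7525 + 462.528 − 22 = 301.7755.
∂x/∂P = −2·0.21·P = -12.39, so E_p = -12.39·(29.5/301.7755) ≈ -1.21.
|E_p| > 1: demand is elastic.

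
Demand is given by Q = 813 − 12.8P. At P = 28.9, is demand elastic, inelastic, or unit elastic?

inelastic

At P = 28.9, Q = 443.08.
dQ/dP = −12.8.
Point elasticity E = (dQ/dP)·(P/Q) = -12.8 × 28.9/443.08 ≈ -0.835.
|E| ≈ 0.835 < 1, so demand is inelastic.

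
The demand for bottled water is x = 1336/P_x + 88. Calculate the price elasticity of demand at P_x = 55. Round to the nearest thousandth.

At P_x = 55, x = 112.2909.
dx/dP_x = −1336/P_x² = −0.4417.
Point elasticity E = (dx/dP_x)·(P_x/x) = -0.4417 × 55/112.2909 ≈ -0.216.
|E| < 1, so demand is inelastic at this price.

-0.216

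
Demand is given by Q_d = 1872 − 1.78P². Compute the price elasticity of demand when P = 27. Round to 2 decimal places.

At P = 27, Q_d = 574.38.
dQ_d/dP = −2·1.78·P = −96.12.
Point elasticity E = (dQ_d/dP)·(P/Q_d) = -96.12 × 27/574.38 ≈ -4.52.
|E| > 1, so demand is elastic at this price.

-4.52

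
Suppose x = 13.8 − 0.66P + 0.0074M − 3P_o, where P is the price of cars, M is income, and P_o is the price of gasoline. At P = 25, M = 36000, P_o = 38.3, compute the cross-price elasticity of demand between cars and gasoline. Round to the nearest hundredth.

x = 13.8 − 0.66(25) + 0.0074(36000) − 3(38.3) = 13.8 − 16.5 + 266.4 − 114.9 = 148.8.
∂x/∂P_o = −3, so E_xy = -3·(38.3/148.8) ≈ -0.77.
E_xy < 0: the goods are complements.

-0.77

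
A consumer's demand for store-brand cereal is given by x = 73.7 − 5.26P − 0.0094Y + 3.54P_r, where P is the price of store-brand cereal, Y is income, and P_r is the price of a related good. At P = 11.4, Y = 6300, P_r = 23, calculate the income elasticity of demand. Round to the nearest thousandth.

-1.648

x = 73.7 − 5.26(11.4) − 0.0094(6300) + 3.54(23) = 73.7 − 59.964 − 59.22 + 81.42 = 35.936.
∂x/∂Y = −0.0094, so E_I = -0.0094·(6300/35.936) ≈ -1.648.
E_I < 0: inferior good.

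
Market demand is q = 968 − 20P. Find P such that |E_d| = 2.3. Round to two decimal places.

33.73

Set −bP/(a − bP) = −2.3 ⇒ bP = 2.3(a − bP) ⇒ bP(1+2.3) = 2.3·a.
P = 2.3·968/(20·3.3) ≈ 33.73.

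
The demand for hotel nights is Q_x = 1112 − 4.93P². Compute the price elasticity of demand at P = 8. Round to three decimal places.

At P = 8, Q_x = 796.48.
dQ_x/dP = −2·4.93·P = −78.88.
Point elasticity E = (dQ_x/dP)·(P/Q_x) = -78.88 × 8/796.48 ≈ -0.792.
|E| < 1, so demand is inelastic at this price.

-0.792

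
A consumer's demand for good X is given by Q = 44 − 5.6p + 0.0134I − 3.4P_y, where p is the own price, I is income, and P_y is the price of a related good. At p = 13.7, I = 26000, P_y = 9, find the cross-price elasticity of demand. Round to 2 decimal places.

First evaluate Q: 44 − 5.6(13.7) + 0.0134(26000) − 3.4(9) = 44 − 76.72 + 348.4 − 30.6 = 285.08.
∂Q/∂P_y = −3.4, so E_xy = -3.4·(9/285.08) ≈ -0.11.
E_xy < 0: the goods are complements.

-0.11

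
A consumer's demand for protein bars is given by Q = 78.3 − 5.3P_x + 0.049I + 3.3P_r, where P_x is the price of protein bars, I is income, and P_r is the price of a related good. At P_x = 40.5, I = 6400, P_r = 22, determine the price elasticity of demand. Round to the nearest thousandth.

At the given point, Q = 78.3 − 5.3(40.5) + 0.049(6400) + 3.3(22) = 78.3 − 214.65 + 313.6 + 72.6 = 249.85.
∂Q/∂P_x = −5.3, so E_p = (−5.3)·(40.5/249.85) ≈ -0.859.
|E_p| < 1: demand is inelastic.

-0.859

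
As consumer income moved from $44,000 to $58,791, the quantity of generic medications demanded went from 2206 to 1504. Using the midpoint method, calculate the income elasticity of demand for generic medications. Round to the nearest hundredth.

-1.31

%ΔQ = (1504 − 2206)/[(2206+1504)/2] = -702/1855 ≈ -0.3784.
%ΔI = (58,791 − 44,000)/[(44,000+58,791)/2] = 14791/51395.5 ≈ 0.2878.
E_I = %ΔQ/%ΔI ≈ -1.31.
E_I < 0: inferior good.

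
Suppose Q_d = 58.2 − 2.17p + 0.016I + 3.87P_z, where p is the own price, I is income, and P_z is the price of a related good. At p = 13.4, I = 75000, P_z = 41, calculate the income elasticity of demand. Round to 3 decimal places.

0.865

Substituting, Q_d = 58.2 − 2.17(13.4) + 0.016(75000) + 3.87(41) = 58.2 − 29.078 + 1200 + 158.67 = 1387.792.
∂Q_d/∂I = +0.016, so E_I = 0.016·(75000/1387.792) ≈ 0.865.
E_I ∈ (0,1): normal good (necessity).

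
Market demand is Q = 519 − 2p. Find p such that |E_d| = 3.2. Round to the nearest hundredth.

197.71

Set −bp/(a − bp) = −3.2 ⇒ bp = 3.2(a − bp) ⇒ bp(1+3.2) = 3.2·a.
p = 3.2·519/(2·4.2) ≈ 197.71.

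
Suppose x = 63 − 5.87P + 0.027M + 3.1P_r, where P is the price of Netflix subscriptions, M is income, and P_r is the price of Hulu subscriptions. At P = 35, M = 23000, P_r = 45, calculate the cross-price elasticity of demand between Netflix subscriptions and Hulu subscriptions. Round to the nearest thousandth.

0.226

First evaluate x: 63 − 5.87(35) + 0.027(23000) + 3.1(45) = 63 − 205.45 + 621 + 139.5 = 618.05.
∂x/∂P_r = +3.1, so E_xy = 3.1·(45/618.05) ≈ 0.226.
E_xy > 0: the goods are substitutes.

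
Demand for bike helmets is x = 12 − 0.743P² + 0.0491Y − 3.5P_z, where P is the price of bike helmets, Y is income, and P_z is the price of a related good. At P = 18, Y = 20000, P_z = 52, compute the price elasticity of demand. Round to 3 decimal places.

-0.843

x = 12 − 0.743(18)² + 0.0491(20000) − 3.5(52) = 12 − 240.732 + 982 − 182 = 571.268.
∂x/∂P = −2·0.743·P = -26.748, so E_p = -26.748·(18/571.268) ≈ -0.843.
|E_p| < 1: demand is inelastic.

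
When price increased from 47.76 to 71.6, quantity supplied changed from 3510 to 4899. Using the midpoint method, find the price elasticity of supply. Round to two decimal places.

%Δq = (4899 − 3510)/[(3510 + 4899)/2] = 1389/4204.5 ≈ 0.3304.
%Δp = (71.6 − 47.76)/[(47.76 + 71.6)/2] = 23.84/59.68 ≈ 0.3995.
Arc elasticity E = %Δq/%Δp ≈ 0.3304/0.3995 ≈ 0.83.
|E| < 1: supply is inelastic over this range.

0.83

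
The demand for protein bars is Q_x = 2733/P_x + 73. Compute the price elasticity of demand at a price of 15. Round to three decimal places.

-0.714

At P_x = 15, Q_x = 255.2.
dQ_x/dP_x = −2733/P_x² = −12.1467.
Point elasticity E = (dQ_x/dP_x)·(P_x/Q_x) = -12.1467 × 15/255.2 ≈ -0.714.
|E| < 1, so demand is inelastic at this price.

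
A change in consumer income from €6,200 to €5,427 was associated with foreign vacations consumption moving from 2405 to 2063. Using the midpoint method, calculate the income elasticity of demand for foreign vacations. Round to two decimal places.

1.15

%ΔQ = (2063 − 2405)/[(2405+2063)/2] = -342/2234 ≈ -0.1531.
%ΔY = (5,427 − 6,200)/[(6,200+5,427)/2] = -773/5813.5 ≈ -0.1330.
E_I = %ΔQ/%ΔY ≈ 1.15.
E_I > 1: normal good (luxury).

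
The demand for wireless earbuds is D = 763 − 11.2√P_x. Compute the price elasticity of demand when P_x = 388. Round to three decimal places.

-0.203

At P_x = 388, D = 542.3856.
dD/dP_x = −11.2/(2√P_x) = −11.2/(2·19.6977).
Point elasticity E = (dD/dP_x)·(P_x/D) = -0.2843 × 388/542.3856 ≈ -0.203.
|E| < 1, so demand is inelastic at this price.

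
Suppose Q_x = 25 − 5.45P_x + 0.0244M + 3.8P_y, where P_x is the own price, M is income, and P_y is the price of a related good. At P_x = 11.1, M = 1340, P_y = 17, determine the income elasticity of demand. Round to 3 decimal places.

First evaluate Q_x: 25 − 5.45(11.1) + 0.0244(1340) + 3.8(17) = 25 − 60.495 + 32.696 + 64.6 = 61.801.
∂Q_x/∂M = +0.0244, so E_I = 0.0244·(1340/61.801) ≈ 0.529.
E_I ∈ (0,1): normal good (necessity).

0.529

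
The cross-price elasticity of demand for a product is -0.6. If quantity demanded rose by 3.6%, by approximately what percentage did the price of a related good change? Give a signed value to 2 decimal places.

-6.00

%ΔQ ≈ E × %ΔP_y ⇒ %ΔP_y = %ΔQ / E = (3.6%)/(-0.6) = -6.00%.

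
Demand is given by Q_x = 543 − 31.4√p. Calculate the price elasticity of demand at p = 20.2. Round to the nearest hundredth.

At p = 20.2, Q_x = 401.8746.
dQ_x/dp = −31.4/(2√p) = −31.4/(2·4.4944).
Point elasticity E = (dQ_x/dp)·(p/Q_x) = -3.4932 × 20.2/401.8746 ≈ -0.18.
|E| < 1, so demand is inelastic at this price.

-0.18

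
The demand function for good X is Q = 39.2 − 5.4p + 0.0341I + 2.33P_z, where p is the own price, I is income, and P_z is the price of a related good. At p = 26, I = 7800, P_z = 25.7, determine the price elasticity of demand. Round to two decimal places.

Substituting, Q = 39.2 − 5.4(26) + 0.0341(7800) + 2.33(25.7) = 39.2 − 140.4 + 265.98 + 59.881 = 224.661.
∂Q/∂p = −5.4, so E_p = (−5.4)·(26/224.661) ≈ -0.62.
|E_p| < 1: demand is inelastic.

-0.62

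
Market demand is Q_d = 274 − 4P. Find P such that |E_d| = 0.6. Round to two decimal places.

Set −bP/(a − bP) = −0.6 ⇒ bP = 0.6(a − bP) ⇒ bP(1+0.6) = 0.6·a.
P = 0.6·274/(4·1.6) ≈ 25.69.

25.69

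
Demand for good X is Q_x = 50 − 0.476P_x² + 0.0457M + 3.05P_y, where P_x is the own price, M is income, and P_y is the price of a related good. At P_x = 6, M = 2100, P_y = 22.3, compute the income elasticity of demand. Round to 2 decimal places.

0.49

At the given point, Q_x = 50 − 0.476(6)² + 0.0457(2100) + 3.05(22.3) = 50 − 17.136 + 95.97 + 68.015 = 196.849.
∂Q_x/∂M = +0.0457, so E_I = 0.0457·(2100/196.849) ≈ 0.49.
E_I ∈ (0,1): normal good (necessity).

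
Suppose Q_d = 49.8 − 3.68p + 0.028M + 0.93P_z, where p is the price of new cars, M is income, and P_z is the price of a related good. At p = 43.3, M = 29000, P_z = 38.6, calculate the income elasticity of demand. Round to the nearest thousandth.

Substituting, Q_d = 49.8 − 3.68(43.3) + 0.028(29000) + 0.93(38.6) = 49.8 − 159.344 + 812 + 35.898 = 738.354.
∂Q_d/∂M = +0.028, so E_I = 0.028·(29000/738.354) ≈ 1.100.
E_I > 1: normal good (luxury).

1.100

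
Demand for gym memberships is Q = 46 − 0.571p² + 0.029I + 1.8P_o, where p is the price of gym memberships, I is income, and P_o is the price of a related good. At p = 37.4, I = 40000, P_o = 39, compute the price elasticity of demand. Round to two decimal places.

First evaluate Q: 46 − 0.571(37.4)² + 0.029(40000) + 1.8(39) = 46 − 798.692 + 1160 + 70.2 = 477.508.
∂Q/∂p = −2·0.571·p = -42.7108, so E_p = -42.7108·(37.4/477.508) ≈ -3.35.
|E_p| > 1: demand is elastic.

-3.35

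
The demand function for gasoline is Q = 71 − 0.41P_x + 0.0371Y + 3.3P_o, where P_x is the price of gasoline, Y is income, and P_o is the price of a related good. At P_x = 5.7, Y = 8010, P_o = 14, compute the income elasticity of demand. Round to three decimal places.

0.721

Substituting, Q = 71 − 0.41(5.7) + 0.0371(8010) + 3.3(14) = 71 − 2.337 + 297.171 + 46.2 = 412.034.
∂Q/∂Y = +0.0371, so E_I = 0.0371·(8010/412.034) ≈ 0.721.
E_I ∈ (0,1): normal good (necessity).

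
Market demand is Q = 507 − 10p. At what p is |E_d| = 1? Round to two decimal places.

25.35

For linear demand Q = a − bp, E = −bp/(a − bp). |E| = 1 ⇒ bp = a − bp ⇒ p = a/(2b).
p = 507/(2·10) = 25.35.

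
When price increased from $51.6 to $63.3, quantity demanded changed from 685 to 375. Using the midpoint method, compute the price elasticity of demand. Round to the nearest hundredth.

%ΔQ = (375 − 685)/[(685 + 375)/2] = -310/530 ≈ -0.5849.
%Δp = (63.3 − 51.6)/[(51.6 + 63.3)/2] = 11.7/57.45 ≈ 0.2037.
Arc elasticity E = %ΔQ/%Δp ≈ -0.5849/0.2037 ≈ -2.87.
|E| > 1: demand is elastic over this range.

-2.87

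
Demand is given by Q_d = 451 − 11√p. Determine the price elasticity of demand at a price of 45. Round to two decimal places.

-0.10

At p = 45, Q_d = 377.2098.
dQ_d/dp = −11/(2√p) = −11/(2·6.7082).
Point elasticity E = (dQ_d/dp)·(p/Q_d) = -0.8199 × 45/377.2098 ≈ -0.10.
|E| < 1, so demand is inelastic at this price.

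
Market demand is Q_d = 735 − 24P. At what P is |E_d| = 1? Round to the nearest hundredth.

For linear demand Q_d = a − bP, E = −bP/(a − bP). |E| = 1 ⇒ bP = a − bP ⇒ P = a/(2b).
P = 735/(2·24) ≈ 15.31.

15.31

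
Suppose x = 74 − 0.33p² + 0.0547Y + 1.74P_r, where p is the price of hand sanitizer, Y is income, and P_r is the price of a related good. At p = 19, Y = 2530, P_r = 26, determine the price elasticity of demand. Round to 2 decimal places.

-1.72

Substituting, x = 74 − 0.33(19)² + 0.0547(2530) + 1.74(26) = 74 − 119.13 + 138.391 + 45.24 = 138.501.
∂x/∂p = −2·0.33·p = -12.54, so E_p = -12.54·(19/138.501) ≈ -1.72.
|E_p| > 1: demand is elastic.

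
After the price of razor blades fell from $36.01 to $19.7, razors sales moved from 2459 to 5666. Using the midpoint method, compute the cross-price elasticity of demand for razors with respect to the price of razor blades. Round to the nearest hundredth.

%ΔQ_x = (5666 − 2459)/[(2459+5666)/2] = 3207/4062.5 ≈ 0.7894.
%ΔP_y = (19.7 − 36.01)/[(36.01+19.7)/2] ≈ -0.5855.
E_xy = 0.7894/-0.5855 ≈ -1.35.
E_xy < 0, so razors and razor blades are complements.

-1.35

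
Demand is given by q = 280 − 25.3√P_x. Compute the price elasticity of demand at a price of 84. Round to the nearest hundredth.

At P_x = 84, q = 48.1217.
dq/dP_x = −25.3/(2√P_x) = −25.3/(2·9.1652).
Point elasticity E = (dq/dP_x)·(P_x/q) = -1.3802 × 84/48.1217 ≈ -2.41.
|E| > 1, so demand is elastic at this price.

-2.41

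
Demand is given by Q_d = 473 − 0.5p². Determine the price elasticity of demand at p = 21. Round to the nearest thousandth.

-1.747

At p = 21, Q_d = 252.5.
dQ_d/dp = −2·0.5·p = −21.
Point elasticity E = (dQ_d/dp)·(p/Q_d) = -21 × 21/252.5 ≈ -1.747.
|E| > 1, so demand is elastic at this price.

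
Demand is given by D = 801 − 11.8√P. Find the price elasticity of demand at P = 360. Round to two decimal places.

-0.19

At P = 360, D = 577.1107.
dD/dP = −11.8/(2√P) = −11.8/(2·18.9737).
Point elasticity E = (dD/dP)·(P/D) = -0.311 × 360/577.1107 ≈ -0.19.
|E| < 1, so demand is inelastic at this price.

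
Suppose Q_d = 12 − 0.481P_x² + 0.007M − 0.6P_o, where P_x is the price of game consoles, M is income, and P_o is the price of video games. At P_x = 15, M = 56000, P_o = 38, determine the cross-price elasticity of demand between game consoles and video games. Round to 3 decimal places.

At the given point, Q_d = 12 − 0.481(15)² + 0.007(56000) − 0.6(38) = 12 − 108.225 + 392 − 22.8 = 272.975.
∂Q_d/∂P_o = −0.6, so E_xy = -0.6·(38/272.975) ≈ -0.084.
E_xy < 0: the goods are complements.

-0.084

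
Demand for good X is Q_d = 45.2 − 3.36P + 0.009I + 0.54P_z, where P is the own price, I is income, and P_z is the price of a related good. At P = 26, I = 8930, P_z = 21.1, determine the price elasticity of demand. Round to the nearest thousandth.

At the given point, Q_d = 45.2 − 3.36(26) + 0.009(8930) + 0.54(21.1) = 45.2 − 87.36 + 80.37 + 11.394 = 49.604.
∂Q_d/∂P = −3.36, so E_p = (−3.36)·(26/49.604) ≈ -1.761.
|E_p| > 1: demand is elastic.

-1.761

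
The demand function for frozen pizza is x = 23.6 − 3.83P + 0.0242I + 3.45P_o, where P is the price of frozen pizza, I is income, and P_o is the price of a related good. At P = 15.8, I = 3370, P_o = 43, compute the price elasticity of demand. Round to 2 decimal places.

-0.31

Substituting, x = 23.6 − 3.83(15.8) + 0.0242(3370) + 3.45(43) = 23.6 − 60.514 + 81.554 + 148.35 = 192.99.
∂x/∂P = −3.83, so E_p = (−3.83)·(15.8/192.99) ≈ -0.31.
|E_p| < 1: demand is inelastic.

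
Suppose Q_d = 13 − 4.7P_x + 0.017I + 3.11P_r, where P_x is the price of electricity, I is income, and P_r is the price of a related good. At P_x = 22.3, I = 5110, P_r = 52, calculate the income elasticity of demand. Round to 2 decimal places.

Q_d = 13 − 4.7(22.3) + 0.017(5110) + 3.11(52) = 13 − 104.81 + 86.87 + 161.72 = 156.78.
∂Q_d/∂I = +0.017, so E_I = 0.017·(5110/156.78) ≈ 0.55.
E_I ∈ (0,1): normal good (necessity).

0.55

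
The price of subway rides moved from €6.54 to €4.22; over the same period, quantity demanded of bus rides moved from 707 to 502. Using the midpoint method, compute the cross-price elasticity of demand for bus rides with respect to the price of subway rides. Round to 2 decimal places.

%ΔQ_x = (502 − 707)/[(707+502)/2] = -205/604.5 ≈ -0.3391.
%ΔP_y = (4.22 − 6.54)/[(6.54+4.22)/2] ≈ -0.4312.
E_xy = -0.3391/-0.4312 ≈ 0.79.
E_xy > 0, so bus rides and subway rides are substitutes.

0.79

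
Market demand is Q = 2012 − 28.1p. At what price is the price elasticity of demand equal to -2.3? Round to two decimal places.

Set −bp/(a − bp) = −2.3 ⇒ bp = 2.3(a − bp) ⇒ bp(1+2.3) = 2.3·a.
p = 2.3·2012/(28.1·3.3) ≈ 49.90.

49.90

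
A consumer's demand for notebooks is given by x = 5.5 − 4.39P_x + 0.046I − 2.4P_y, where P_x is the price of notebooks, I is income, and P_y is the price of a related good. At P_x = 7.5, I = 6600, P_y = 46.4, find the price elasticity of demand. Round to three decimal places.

Substituting, x = 5.5 − 4.39(7.5) + 0.046(6600) − 2.4(46.4) = 5.5 − 32.925 + 303.6 − 111.36 = 164.815.
∂x/∂P_x = −4.39, so E_p = (−4.39)·(7.5/164.815) ≈ -0.200.
|E_p| < 1: demand is inelastic.

-0.200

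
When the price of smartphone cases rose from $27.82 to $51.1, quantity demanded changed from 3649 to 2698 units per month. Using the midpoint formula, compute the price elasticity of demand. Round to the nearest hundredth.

%Δq = (2698 − 3649)/[(3649 + 2698)/2] = -951/3173.5 ≈ -0.2997.
%Δp = (51.1 − 27.82)/[(27.82 + 51.1)/2] = 23.28/39.46 ≈ 0.5900.
Arc elasticity E = %Δq/%Δp ≈ -0.2997/0.5900 ≈ -0.51.
|E| < 1: demand is inelastic over this range.

-0.51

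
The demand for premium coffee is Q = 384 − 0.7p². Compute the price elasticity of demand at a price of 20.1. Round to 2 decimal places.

-5.59

At p = 20.1, Q = 101.193.
dQ/dp = −2·0.7·p = −28.14.
Point elasticity E = (dQ/dp)·(p/Q) = -28.14 × 20.1/101.193 ≈ -5.59.
|E| > 1, so demand is elastic at this price.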